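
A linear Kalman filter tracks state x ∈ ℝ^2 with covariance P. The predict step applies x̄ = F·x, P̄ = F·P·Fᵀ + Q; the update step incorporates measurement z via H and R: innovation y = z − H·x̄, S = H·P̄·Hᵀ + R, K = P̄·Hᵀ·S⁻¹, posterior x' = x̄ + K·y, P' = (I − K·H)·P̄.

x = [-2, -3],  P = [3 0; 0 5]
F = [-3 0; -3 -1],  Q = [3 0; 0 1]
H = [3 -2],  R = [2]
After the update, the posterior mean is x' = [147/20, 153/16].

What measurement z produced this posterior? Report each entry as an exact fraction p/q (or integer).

z = [3]

x̄ = F·x = [6, 9]
P̄ = F·P·Fᵀ + Q = [30 27; 27 33]
S = H·P̄·Hᵀ + R = [80]
K = P̄·Hᵀ·S⁻¹ = [9/20; 3/16]
x' − x̄ = [27/20, 9/16] = K·y
y = (KᵀK)⁻¹·Kᵀ·(x' − x̄) = [3]
z = y + H·x̄ = [3] + [0] = [3]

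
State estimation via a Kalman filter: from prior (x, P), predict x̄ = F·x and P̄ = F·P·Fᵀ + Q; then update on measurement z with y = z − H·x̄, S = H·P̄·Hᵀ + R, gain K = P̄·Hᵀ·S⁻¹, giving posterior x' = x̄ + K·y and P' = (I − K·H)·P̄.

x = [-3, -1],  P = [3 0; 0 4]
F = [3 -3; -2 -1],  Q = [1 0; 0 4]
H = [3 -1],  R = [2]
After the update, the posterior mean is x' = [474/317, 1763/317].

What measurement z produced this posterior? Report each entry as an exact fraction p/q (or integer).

x̄ = F·x = [-6, 7]
P̄ = F·P·Fᵀ + Q = [64 -6; -6 20]
S = H·P̄·Hᵀ + R = [634]
K = P̄·Hᵀ·S⁻¹ = [99/317; -19/317]
x' − x̄ = [2376/317, -456/317] = K·y
y = (KᵀK)⁻¹·Kᵀ·(x' − x̄) = [24]
z = y + H·x̄ = [24] + [-25] = [-1]

z = [-1]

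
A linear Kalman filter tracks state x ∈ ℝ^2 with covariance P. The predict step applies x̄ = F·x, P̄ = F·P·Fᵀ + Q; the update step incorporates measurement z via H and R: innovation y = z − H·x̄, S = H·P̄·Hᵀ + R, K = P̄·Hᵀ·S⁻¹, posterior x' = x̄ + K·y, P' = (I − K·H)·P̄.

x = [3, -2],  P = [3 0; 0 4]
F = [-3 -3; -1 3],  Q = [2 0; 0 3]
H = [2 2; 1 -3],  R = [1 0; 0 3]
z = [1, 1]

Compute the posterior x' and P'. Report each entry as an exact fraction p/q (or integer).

x̄ = F·x = [-3, -9]
P̄ = F·P·Fᵀ + Q = [65 -27; -27 42]
y = z − H·x̄ = [25, -23]
S = H·P̄·Hᵀ + R = [213 -14; -14 608]
K = P̄·Hᵀ·S⁻¹ = [12063/32327 16081/64654; 8049/64654 -32169/129308]
x' = x̄ + K·y = [39325/64654, -21435/129308]
P' = (I − K·H)·P̄ = [10554/32327 -9045/64654; -9045/64654 26139/129308]

x' = [39325/64654, -21435/129308]
P' = [10554/32327 -9045/64654; -9045/64654 26139/129308]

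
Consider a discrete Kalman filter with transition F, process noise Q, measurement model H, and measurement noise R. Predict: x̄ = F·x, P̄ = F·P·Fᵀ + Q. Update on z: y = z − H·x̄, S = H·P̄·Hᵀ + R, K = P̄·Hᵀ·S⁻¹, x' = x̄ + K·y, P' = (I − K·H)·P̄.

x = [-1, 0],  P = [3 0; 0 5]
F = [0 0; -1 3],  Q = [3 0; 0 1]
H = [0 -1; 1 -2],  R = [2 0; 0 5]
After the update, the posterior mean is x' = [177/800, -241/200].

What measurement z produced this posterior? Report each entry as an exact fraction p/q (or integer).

x̄ = F·x = [0, 1]
P̄ = F·P·Fᵀ + Q = [3 0; 0 49]
S = H·P̄·Hᵀ + R = [51 98; 98 204]
K = P̄·Hᵀ·S⁻¹ = [-147/400 153/800; -49/100 -49/200]
x' − x̄ = [177/800, -441/200] = K·y
y = (KᵀK)⁻¹·Kᵀ·(x' − x̄) = [2, 5]
z = y + H·x̄ = [2, 5] + [-1, -2] = [1, 3]

z = [1, 3]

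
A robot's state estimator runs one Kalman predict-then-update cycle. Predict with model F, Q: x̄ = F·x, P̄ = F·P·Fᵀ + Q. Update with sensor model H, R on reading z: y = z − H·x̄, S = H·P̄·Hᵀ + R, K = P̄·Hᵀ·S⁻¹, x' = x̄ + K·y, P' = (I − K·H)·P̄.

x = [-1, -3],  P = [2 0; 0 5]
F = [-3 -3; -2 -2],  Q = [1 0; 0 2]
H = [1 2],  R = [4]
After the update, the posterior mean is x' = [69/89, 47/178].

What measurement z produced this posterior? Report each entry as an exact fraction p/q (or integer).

x̄ = F·x = [12, 8]
P̄ = F·P·Fᵀ + Q = [64 42; 42 30]
S = H·P̄·Hᵀ + R = [356]
K = P̄·Hᵀ·S⁻¹ = [37/89; 51/178]
x' − x̄ = [-999/89, -1377/178] = K·y
y = (KᵀK)⁻¹·Kᵀ·(x' − x̄) = [-27]
z = y + H·x̄ = [-27] + [28] = [1]

z = [1]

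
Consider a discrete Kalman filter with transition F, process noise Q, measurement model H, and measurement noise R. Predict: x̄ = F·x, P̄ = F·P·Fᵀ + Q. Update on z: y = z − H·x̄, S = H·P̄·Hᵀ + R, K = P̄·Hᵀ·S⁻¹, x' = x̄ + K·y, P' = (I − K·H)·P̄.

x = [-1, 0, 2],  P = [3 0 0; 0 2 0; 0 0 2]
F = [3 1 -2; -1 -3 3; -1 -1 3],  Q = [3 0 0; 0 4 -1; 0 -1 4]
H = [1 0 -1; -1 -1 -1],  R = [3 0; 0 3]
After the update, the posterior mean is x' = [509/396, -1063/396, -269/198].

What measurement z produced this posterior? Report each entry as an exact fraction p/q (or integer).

z = [3, 3]

x̄ = F·x = [-7, 7, 7]
P̄ = F·P·Fᵀ + Q = [40 -27 -23; -27 43 26; -23 26 27]
S = H·P̄·Hᵀ + R = [116 40; 40 65]
K = P̄·Hᵀ·S⁻¹ = [739/1188 -68/297; -353/1188 -688/1485; -205/594 -74/297]
x' − x̄ = [3281/396, -3835/396, -1655/198] = K·y
y = (KᵀK)⁻¹·Kᵀ·(x' − x̄) = [17, 10]
z = y + H·x̄ = [17, 10] + [-14, -7] = [3, 3]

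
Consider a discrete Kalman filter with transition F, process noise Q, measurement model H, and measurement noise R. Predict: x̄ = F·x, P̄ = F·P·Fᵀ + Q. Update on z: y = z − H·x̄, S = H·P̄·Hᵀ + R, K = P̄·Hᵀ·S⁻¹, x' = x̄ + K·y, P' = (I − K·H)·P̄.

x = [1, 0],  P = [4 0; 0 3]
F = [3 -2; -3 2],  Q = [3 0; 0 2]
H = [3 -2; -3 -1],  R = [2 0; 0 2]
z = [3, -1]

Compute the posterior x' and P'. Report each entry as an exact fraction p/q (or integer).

x̄ = F·x = [3, -3]
P̄ = F·P·Fᵀ + Q = [51 -48; -48 50]
y = z − H·x̄ = [-12, 5]
S = H·P̄·Hᵀ + R = [1237 -503; -503 223]
K = P̄·Hᵀ·S⁻¹ = [452/3807 -773/3807; -3565/11421 -3227/11421]
x' = x̄ + K·y = [2132/3807, -7618/11421]
P' = (I − K·H)·P̄ = [148/1269 214/3807; 214/3807 4528/11421]

x' = [2132/3807, -7618/11421]
P' = [148/1269 214/3807; 214/3807 4528/11421]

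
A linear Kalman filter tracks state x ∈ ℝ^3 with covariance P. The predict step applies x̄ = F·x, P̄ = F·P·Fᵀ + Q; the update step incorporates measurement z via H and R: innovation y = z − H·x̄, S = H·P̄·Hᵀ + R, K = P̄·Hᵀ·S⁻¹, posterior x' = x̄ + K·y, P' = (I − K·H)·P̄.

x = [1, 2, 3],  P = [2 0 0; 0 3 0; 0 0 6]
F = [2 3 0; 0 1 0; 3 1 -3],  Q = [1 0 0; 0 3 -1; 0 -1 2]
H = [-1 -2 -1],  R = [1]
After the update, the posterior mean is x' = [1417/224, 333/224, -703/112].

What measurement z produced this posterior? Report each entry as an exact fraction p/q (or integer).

z = [-3]

x̄ = F·x = [8, 2, -4]
P̄ = F·P·Fᵀ + Q = [36 9 21; 9 6 2; 21 2 77]
S = H·P̄·Hᵀ + R = [224]
K = P̄·Hᵀ·S⁻¹ = [-75/224; -23/224; -51/112]
x' − x̄ = [-375/224, -115/224, -255/112] = K·y
y = (KᵀK)⁻¹·Kᵀ·(x' − x̄) = [5]
z = y + H·x̄ = [5] + [-8] = [-3]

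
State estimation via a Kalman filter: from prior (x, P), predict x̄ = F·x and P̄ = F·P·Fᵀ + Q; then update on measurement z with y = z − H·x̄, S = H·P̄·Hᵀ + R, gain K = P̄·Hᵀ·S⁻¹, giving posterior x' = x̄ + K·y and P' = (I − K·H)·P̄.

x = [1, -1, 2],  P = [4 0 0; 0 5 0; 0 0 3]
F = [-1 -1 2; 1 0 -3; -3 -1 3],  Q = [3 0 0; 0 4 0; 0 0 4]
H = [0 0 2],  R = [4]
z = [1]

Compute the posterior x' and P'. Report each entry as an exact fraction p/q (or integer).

x' = [339/146, -457/146, 40/73]
P' = [527/73 -241/73 35/73; -241/73 1034/73 -39/73; 35/73 -39/73 72/73]

x̄ = F·x = [4, -5, 4]
P̄ = F·P·Fᵀ + Q = [24 -22 35; -22 35 -39; 35 -39 72]
y = z − H·x̄ = [-7]
S = H·P̄·Hᵀ + R = [292]
K = P̄·Hᵀ·S⁻¹ = [35/146; -39/146; 36/73]
x' = x̄ + K·y = [339/146, -457/146, 40/73]
P' = (I − K·H)·P̄ = [527/73 -241/73 35/73; -241/73 1034/73 -39/73; 35/73 -39/73 72/73]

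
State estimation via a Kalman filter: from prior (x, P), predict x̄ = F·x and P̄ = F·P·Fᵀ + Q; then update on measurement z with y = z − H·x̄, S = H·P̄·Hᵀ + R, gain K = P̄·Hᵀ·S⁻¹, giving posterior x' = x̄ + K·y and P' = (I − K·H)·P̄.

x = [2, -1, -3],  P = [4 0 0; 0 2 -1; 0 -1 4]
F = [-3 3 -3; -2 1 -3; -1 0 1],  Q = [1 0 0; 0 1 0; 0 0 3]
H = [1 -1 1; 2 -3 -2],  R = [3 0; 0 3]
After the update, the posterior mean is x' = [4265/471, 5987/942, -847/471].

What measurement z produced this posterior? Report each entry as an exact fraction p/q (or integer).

x̄ = F·x = [0, 4, -5]
P̄ = F·P·Fᵀ + Q = [109 78 -3; 78 61 -5; -3 -5 11]
S = H·P̄·Hᵀ + R = [32 -6; -6 60]
K = P̄·Hᵀ·S⁻¹ = [135/157 -38/471; 103/314 -118/471; 117/314 -169/942]
x' − x̄ = [4265/471, 2219/942, 1508/471] = K·y
y = (KᵀK)⁻¹·Kᵀ·(x' − x̄) = [11, 5]
z = y + H·x̄ = [11, 5] + [-9, -2] = [2, 3]

z = [2, 3]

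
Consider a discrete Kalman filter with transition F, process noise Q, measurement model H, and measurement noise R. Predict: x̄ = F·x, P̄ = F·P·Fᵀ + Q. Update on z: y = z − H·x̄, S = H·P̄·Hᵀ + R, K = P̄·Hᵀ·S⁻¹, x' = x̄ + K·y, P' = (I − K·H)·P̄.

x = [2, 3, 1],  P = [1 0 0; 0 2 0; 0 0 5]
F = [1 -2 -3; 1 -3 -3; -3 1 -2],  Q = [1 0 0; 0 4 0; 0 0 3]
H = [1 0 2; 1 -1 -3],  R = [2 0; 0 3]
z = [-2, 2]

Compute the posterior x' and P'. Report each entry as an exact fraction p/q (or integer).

x̄ = F·x = [-7, -10, -5]
P̄ = F·P·Fᵀ + Q = [55 58 23; 58 68 21; 23 21 34]
y = z − H·x̄ = [15, -16]
S = H·P̄·Hᵀ + R = [285 -272; -272 304]
K = P̄·Hᵀ·S⁻¹ = [695/791 869/1582; 659/791 6395/12656; 29/791 -937/3164]
x' = x̄ + K·y = [-2064/791, -4420/791, 228/791]
P' = (I − K·H)·P̄ = [4594/791 16193/1582 -1602/791; 16193/1582 273043/12656 -13557/3164; -1602/791 -13557/3164 830/791]

x' = [-2064/791, -4420/791, 228/791]
P' = [4594/791 16193/1582 -1602/791; 16193/1582 273043/12656 -13557/3164; -1602/791 -13557/3164 830/791]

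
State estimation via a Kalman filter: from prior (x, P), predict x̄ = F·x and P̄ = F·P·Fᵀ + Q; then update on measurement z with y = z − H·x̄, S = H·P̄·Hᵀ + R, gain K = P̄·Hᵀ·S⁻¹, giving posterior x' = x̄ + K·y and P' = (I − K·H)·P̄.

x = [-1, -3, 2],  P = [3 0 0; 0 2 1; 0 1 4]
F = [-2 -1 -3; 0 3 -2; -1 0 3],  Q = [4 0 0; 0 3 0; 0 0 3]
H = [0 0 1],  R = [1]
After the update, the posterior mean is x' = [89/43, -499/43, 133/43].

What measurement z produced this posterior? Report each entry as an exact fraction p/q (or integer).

x̄ = F·x = [-1, -13, 7]
P̄ = F·P·Fᵀ + Q = [60 11 -33; 11 25 -15; -33 -15 42]
S = H·P̄·Hᵀ + R = [43]
K = P̄·Hᵀ·S⁻¹ = [-33/43; -15/43; 42/43]
x' − x̄ = [132/43, 60/43, -168/43] = K·y
y = (KᵀK)⁻¹·Kᵀ·(x' − x̄) = [-4]
z = y + H·x̄ = [-4] + [7] = [3]

z = [3]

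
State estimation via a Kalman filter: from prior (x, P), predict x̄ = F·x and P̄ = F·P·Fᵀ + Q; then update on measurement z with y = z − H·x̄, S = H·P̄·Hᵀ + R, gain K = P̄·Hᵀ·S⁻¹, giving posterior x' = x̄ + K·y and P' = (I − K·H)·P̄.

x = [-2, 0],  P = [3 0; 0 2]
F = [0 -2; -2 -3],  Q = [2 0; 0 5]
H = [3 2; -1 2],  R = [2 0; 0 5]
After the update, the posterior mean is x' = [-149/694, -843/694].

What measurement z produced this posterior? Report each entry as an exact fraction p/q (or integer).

z = [-3, -3]

x̄ = F·x = [0, 4]
P̄ = F·P·Fᵀ + Q = [10 12; 12 35]
S = H·P̄·Hᵀ + R = [376 158; 158 107]
K = P̄·Hᵀ·S⁻¹ = [1783/7634 -817/3817; 99/694 115/347]
x' − x̄ = [-149/694, -3619/694] = K·y
y = (KᵀK)⁻¹·Kᵀ·(x' − x̄) = [-11, -11]
z = y + H·x̄ = [-11, -11] + [8, 8] = [-3, -3]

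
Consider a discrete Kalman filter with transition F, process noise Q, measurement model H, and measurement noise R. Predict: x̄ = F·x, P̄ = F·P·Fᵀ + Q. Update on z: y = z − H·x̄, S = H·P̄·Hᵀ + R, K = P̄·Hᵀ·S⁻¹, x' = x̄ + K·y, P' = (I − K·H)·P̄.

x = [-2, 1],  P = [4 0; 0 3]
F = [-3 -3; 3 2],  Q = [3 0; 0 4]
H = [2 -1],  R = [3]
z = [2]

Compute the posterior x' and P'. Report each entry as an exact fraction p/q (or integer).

x' = [117/535, -172/107]
P' = [714/535 174/107; 174/107 444/107]

x̄ = F·x = [3, -4]
P̄ = F·P·Fᵀ + Q = [66 -54; -54 52]
y = z − H·x̄ = [-8]
S = H·P̄·Hᵀ + R = [535]
K = P̄·Hᵀ·S⁻¹ = [186/535; -32/107]
x' = x̄ + K·y = [117/535, -172/107]
P' = (I − K·H)·P̄ = [714/535 174/107; 174/107 444/107]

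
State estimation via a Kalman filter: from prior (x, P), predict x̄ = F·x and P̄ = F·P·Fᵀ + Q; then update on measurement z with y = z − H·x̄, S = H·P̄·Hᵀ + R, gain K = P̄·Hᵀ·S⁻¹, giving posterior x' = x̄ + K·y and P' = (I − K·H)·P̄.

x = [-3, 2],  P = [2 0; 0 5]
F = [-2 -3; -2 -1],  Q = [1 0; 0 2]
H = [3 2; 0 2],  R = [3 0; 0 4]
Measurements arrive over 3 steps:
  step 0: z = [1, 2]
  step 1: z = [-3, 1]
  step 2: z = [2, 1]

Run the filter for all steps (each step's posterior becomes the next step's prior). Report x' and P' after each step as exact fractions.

step 0: x̄ = F·x = [0, 4]
step 0: P̄ = F·P·Fᵀ + Q = [54 23; 23 15]
step 0: y = z − H·x̄ = [-7, -6]
step 0: S = H·P̄·Hᵀ + R = [825 198; 198 64]
step 0: K = P̄·Hᵀ·S⁻¹ = [1051/3399 -49/206; 3/103 39/103]
step 0: x' = x̄ + K·y = [-2506/3399, 157/103]
step 0: P' = (I − K·H)·P̄ = [2129/3399 -49/103; -49/103 78/103]
step 1: x̄ = F·x = [-10531/3399, -169/3399]
step 1: P̄ = F·P·Fᵀ + Q = [15677/3399 3302/3399; 3302/3399 11420/3399]
step 1: y = z − H·x̄ = [21734/3399, 3737/3399]
step 1: S = H·P̄·Hᵀ + R = [236594/3399 65492/3399; 65492/3399 59276/3399]
step 1: K = P̄·Hᵀ·S⁻¹ = [28861/102290 -143439/716030; 2339/51145 119859/358015]
step 1: x' = x̄ + K·y = [-216869/143206, 43734/71603]
step 1: P' = (I − K·H)·P̄ = [393279/716030 -143439/358015; -143439/358015 239718/358015]
step 2: x̄ = F·x = [85667/71603, 173135/71603]
step 2: P̄ = F·P·Fᵀ + Q = [1580767/358015 71640/71603; 71640/71603 233710/71603]
step 2: y = z − H·x̄ = [-460065/71603, -274667/71603]
step 2: S = H·P̄·Hᵀ + R = [24273548/358015 1364680/71603; 1364680/71603 1221252/71603]
step 2: K = P̄·Hᵀ·S⁻¹ = [1805661/6453628 -630285/3226814; 852925/17747477 5839545/17747477]
step 2: x' = x̄ + K·y = [954967/6453628, 15032585/17747477]
step 2: P' = (I − K·H)·P̄ = [3486421/6453628 -630285/1613407; -630285/1613407 11679090/17747477]

step 0: x' = [-2506/3399, 157/103], P' = [2129/3399 -49/103; -49/103 78/103]
step 1: x' = [-216869/143206, 43734/71603], P' = [393279/716030 -143439/358015; -143439/358015 239718/358015]
step 2: x' = [954967/6453628, 15032585/17747477], P' = [3486421/6453628 -630285/1613407; -630285/1613407 11679090/17747477]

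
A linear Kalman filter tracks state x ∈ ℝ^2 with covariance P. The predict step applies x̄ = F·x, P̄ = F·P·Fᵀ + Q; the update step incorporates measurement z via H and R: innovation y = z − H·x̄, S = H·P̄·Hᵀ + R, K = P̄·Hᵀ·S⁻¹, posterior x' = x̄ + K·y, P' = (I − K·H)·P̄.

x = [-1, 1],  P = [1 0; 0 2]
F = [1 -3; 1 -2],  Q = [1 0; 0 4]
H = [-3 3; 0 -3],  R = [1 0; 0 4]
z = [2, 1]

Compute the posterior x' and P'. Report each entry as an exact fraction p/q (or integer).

x̄ = F·x = [-4, -3]
P̄ = F·P·Fᵀ + Q = [20 13; 13 13]
y = z − H·x̄ = [-1, -8]
S = H·P̄·Hᵀ + R = [64 0; 0 121]
K = P̄·Hᵀ·S⁻¹ = [-21/64 -39/121; 0 -39/121]
x' = x̄ + K·y = [-8467/7744, -51/121]
P' = (I − K·H)·P̄ = [4175/7744 52/121; 52/121 52/121]

x' = [-8467/7744, -51/121]
P' = [4175/7744 52/121; 52/121 52/121]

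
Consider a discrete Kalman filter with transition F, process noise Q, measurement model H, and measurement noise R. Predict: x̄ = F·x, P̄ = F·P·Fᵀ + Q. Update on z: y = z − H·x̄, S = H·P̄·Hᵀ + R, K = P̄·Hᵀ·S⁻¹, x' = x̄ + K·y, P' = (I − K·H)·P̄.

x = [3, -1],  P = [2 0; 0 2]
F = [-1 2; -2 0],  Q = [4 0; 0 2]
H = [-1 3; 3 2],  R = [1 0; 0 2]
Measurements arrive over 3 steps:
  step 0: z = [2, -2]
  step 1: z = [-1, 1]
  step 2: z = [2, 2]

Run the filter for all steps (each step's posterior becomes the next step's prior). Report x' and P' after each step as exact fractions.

step 0: x' = [-1433/1538, 239/769], P' = [689/3845 2/3845; 2/3845 346/3845]
step 1: x' = [2974326/6105023, -718356/6105023], P' = [1066822/6105023 2740/6105023; 2740/6105023 536858/6105023]
step 2: x' = [371986514/2402603869, 1618167564/2402603869], P' = [419804731/2402603869 1061342/2402603869; 1061342/2402603869 211235186/2402603869]

step 0: x̄ = F·x = [-5, -6]
step 0: P̄ = F·P·Fᵀ + Q = [14 4; 4 10]
step 0: y = z − H·x̄ = [15, 25]
step 0: S = H·P̄·Hᵀ + R = [81 46; 46 216]
step 0: K = P̄·Hᵀ·S⁻¹ = [-683/3845 2071/7690; 1036/3845 349/3845]
step 0: x' = x̄ + K·y = [-1433/1538, 239/769]
step 0: P' = (I − K·H)·P̄ = [689/3845 2/3845; 2/3845 346/3845]
step 1: x̄ = F·x = [2389/1538, 1433/769]
step 1: P̄ = F·P·Fᵀ + Q = [3489/769 274/769; 274/769 10446/3845]
step 1: y = z − H·x̄ = [-7747/1538, -11361/1538]
step 1: S = H·P̄·Hᵀ + R = [107084/3845 19931/3845; 19931/3845 222919/3845]
step 1: K = P̄·Hᵀ·S⁻¹ = [-1058602/6105023 84367/321317; 1607834/6105023 28472/321317]
step 1: x' = x̄ + K·y = [2974326/6105023, -718356/6105023]
step 1: P' = (I − K·H)·P̄ = [1066822/6105023 2740/6105023; 2740/6105023 536858/6105023]
step 2: x̄ = F·x = [-4411038/6105023, -5948652/6105023]
step 2: P̄ = F·P·Fᵀ + Q = [27623386/6105023 2122684/6105023; 2122684/6105023 16477334/6105023]
step 2: y = z − H·x̄ = [25644964/6105023, 37340464/6105023]
step 2: S = H·P̄·Hᵀ + R = [169288311/6105023 30852634/6105023; 30852634/6105023 352202064/6105023]
step 2: K = P̄·Hᵀ·S⁻¹ = [-416620705/2402603869 1261536877/4805207738; 632644216/2402603869 212827199/2402603869]
step 2: x' = x̄ + K·y = [371986514/2402603869, 1618167564/2402603869]
step 2: P' = (I − K·H)·P̄ = [419804731/2402603869 1061342/2402603869; 1061342/2402603869 211235186/2402603869]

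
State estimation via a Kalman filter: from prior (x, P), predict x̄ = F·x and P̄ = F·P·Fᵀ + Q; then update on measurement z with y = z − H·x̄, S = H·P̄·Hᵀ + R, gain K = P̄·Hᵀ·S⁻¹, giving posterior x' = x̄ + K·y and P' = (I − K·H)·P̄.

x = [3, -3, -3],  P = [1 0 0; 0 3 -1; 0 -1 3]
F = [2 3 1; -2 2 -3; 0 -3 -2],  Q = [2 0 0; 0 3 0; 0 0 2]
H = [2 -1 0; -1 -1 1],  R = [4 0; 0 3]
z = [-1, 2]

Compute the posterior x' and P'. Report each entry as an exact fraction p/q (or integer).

x̄ = F·x = [-6, -3, 15]
P̄ = F·P·Fᵀ + Q = [30 12 -24; 12 58 -5; -24 -5 29]
y = z − H·x̄ = [8, -22]
S = H·P̄·Hᵀ + R = [134 -57; -57 202]
K = P̄·Hᵀ·S⁻¹ = [5934/23819 -6108/23819; -11143/23819 -11988/23819; -5380/23819 5321/23819]
x' = x̄ + K·y = [38934/23819, 103135/23819, 197183/23819]
P' = (I − K·H)·P̄ = [26610/23819 29484/23819 37770/23819; 29484/23819 103540/23819 97060/23819; 37770/23819 97060/23819 150793/23819]

x' = [38934/23819, 103135/23819, 197183/23819]
P' = [26610/23819 29484/23819 37770/23819; 29484/23819 103540/23819 97060/23819; 37770/23819 97060/23819 150793/23819]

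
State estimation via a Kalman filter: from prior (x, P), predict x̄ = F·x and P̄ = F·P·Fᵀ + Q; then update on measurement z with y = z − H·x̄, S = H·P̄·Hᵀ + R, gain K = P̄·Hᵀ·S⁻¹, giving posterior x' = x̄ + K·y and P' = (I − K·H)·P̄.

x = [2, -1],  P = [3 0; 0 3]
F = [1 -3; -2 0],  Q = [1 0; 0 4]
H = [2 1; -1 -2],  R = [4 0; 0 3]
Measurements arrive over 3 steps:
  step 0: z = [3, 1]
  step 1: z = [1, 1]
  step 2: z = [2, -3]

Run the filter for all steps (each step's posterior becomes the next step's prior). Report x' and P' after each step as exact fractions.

step 0: x̄ = F·x = [5, -4]
step 0: P̄ = F·P·Fᵀ + Q = [31 -6; -6 16]
step 0: y = z − H·x̄ = [-3, -2]
step 0: S = H·P̄·Hᵀ + R = [120 -64; -64 74]
step 0: K = P̄·Hᵀ·S⁻¹ = [183/299 163/598; -171/598 -179/299]
step 0: x' = x̄ + K·y = [783/299, -1163/598]
step 0: P' = (I − K·H)·P̄ = [1139/598 -407/299; -407/299 472/299]
step 1: x̄ = F·x = [5055/598, -1566/299]
step 1: P̄ = F·P·Fᵀ + Q = [15117/598 -3581/299; -3581/299 3474/299]
step 1: y = z − H·x̄ = [-3190/299, -47/46]
step 1: S = H·P̄·Hᵀ + R = [20580/299 -320/23; -320/23 1235/46]
step 1: K = P̄·Hᵀ·S⁻¹ = [468/761 13321/49465; -1122/3805 -28306/49465]
step 1: x' = x̄ + K·y = [79978/49465, -74533/49465]
step 1: P' = (I − K·H)·P̄ = [94441/49465 -67202/49465; -67202/49465 15212/9893]
step 2: x̄ = F·x = [303577/49465, -159956/49465]
step 2: P̄ = F·P·Fᵀ + Q = [1231658/49465 -592094/49465; -592094/49465 575624/49465]
step 2: y = z − H·x̄ = [-348268/49465, -32946/9893]
step 2: S = H·P̄·Hᵀ + R = [666348/9893 -654094/49465; -654094/49465 1314173/49465]
step 2: K = P̄·Hᵀ·S⁻¹ = [922677/1501268 26933119/99834322; -110724/375317 -28568354/49917161]
step 2: x' = x̄ + K·y = [2394929/2627219, 1968656/2627219]
step 2: P' = (I − K·H)·P̄ = [190554507/99834322 -67838466/49917161; -67838466/49917161 76771764/49917161]

step 0: x' = [783/299, -1163/598], P' = [1139/598 -407/299; -407/299 472/299]
step 1: x' = [79978/49465, -74533/49465], P' = [94441/49465 -67202/49465; -67202/49465 15212/9893]
step 2: x' = [2394929/2627219, 1968656/2627219], P' = [190554507/99834322 -67838466/49917161; -67838466/49917161 76771764/49917161]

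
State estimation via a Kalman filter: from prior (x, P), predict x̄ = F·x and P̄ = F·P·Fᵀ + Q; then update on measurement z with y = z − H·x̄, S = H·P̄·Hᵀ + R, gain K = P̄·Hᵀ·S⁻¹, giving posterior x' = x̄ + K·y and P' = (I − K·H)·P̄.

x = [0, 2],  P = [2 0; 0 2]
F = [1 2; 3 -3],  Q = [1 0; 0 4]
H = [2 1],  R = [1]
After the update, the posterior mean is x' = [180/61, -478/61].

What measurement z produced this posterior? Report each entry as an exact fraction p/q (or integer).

x̄ = F·x = [4, -6]
P̄ = F·P·Fᵀ + Q = [11 -6; -6 40]
S = H·P̄·Hᵀ + R = [61]
K = P̄·Hᵀ·S⁻¹ = [16/61; 28/61]
x' − x̄ = [-64/61, -112/61] = K·y
y = (KᵀK)⁻¹·Kᵀ·(x' − x̄) = [-4]
z = y + H·x̄ = [-4] + [2] = [-2]

z = [-2]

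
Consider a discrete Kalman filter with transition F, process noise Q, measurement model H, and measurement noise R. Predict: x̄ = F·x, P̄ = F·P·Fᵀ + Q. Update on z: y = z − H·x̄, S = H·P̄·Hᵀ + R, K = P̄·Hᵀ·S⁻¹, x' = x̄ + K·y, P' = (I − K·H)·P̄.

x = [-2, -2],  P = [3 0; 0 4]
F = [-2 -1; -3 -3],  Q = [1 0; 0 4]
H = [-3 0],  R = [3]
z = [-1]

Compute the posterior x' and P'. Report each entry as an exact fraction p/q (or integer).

x' = [23/52, 57/26]
P' = [17/52 15/26; 15/26 196/13]

x̄ = F·x = [6, 12]
P̄ = F·P·Fᵀ + Q = [17 30; 30 67]
y = z − H·x̄ = [17]
S = H·P̄·Hᵀ + R = [156]
K = P̄·Hᵀ·S⁻¹ = [-17/52; -15/26]
x' = x̄ + K·y = [23/52, 57/26]
P' = (I − K·H)·P̄ = [17/52 15/26; 15/26 196/13]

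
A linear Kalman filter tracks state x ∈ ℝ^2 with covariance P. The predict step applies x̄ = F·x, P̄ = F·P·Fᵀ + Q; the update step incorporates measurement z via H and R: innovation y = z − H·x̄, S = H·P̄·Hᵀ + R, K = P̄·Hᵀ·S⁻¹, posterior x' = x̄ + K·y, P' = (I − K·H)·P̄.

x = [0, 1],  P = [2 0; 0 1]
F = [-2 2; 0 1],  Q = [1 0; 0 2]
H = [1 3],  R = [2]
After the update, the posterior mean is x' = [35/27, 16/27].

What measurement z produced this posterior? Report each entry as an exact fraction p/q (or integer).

x̄ = F·x = [2, 1]
P̄ = F·P·Fᵀ + Q = [13 2; 2 3]
S = H·P̄·Hᵀ + R = [54]
K = P̄·Hᵀ·S⁻¹ = [19/54; 11/54]
x' − x̄ = [-19/27, -11/27] = K·y
y = (KᵀK)⁻¹·Kᵀ·(x' − x̄) = [-2]
z = y + H·x̄ = [-2] + [5] = [3]

z = [3]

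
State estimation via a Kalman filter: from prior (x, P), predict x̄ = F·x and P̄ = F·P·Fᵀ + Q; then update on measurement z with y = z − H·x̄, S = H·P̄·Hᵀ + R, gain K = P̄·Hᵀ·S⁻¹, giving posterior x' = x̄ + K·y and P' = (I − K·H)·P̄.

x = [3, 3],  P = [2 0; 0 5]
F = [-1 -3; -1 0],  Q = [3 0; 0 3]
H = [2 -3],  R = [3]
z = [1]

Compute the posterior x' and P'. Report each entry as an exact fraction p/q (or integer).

x' = [-37/7, -53/14]
P' = [591/56 741/112; 741/112 999/224]

x̄ = F·x = [-12, -3]
P̄ = F·P·Fᵀ + Q = [50 2; 2 5]
y = z − H·x̄ = [16]
S = H·P̄·Hᵀ + R = [224]
K = P̄·Hᵀ·S⁻¹ = [47/112; -11/224]
x' = x̄ + K·y = [-37/7, -53/14]
P' = (I − K·H)·P̄ = [591/56 741/112; 741/112 999/224]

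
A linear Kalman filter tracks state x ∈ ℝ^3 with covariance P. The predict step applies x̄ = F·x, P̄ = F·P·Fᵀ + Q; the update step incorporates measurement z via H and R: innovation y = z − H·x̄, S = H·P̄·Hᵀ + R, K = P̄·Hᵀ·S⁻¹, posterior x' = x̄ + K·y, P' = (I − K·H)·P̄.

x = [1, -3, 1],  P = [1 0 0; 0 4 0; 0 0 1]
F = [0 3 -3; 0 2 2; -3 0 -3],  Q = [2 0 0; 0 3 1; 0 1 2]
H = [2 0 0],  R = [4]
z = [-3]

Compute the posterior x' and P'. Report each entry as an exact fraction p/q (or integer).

x̄ = F·x = [-12, -4, -6]
P̄ = F·P·Fᵀ + Q = [47 18 9; 18 23 -5; 9 -5 20]
y = z − H·x̄ = [21]
S = H·P̄·Hᵀ + R = [192]
K = P̄·Hᵀ·S⁻¹ = [47/96; 3/16; 3/32]
x' = x̄ + K·y = [-55/32, -1/16, -129/32]
P' = (I − K·H)·P̄ = [47/48 3/8 3/16; 3/8 65/4 -67/8; 3/16 -67/8 293/16]

x' = [-55/32, -1/16, -129/32]
P' = [47/48 3/8 3/16; 3/8 65/4 -67/8; 3/16 -67/8 293/16]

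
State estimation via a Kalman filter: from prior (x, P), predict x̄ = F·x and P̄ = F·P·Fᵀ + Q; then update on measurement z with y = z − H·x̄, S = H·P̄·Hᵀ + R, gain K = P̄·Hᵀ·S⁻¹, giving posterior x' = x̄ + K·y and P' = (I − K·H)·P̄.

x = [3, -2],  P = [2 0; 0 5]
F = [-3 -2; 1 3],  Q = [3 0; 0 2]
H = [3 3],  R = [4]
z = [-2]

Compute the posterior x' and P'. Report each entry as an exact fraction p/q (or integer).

x̄ = F·x = [-5, -3]
P̄ = F·P·Fᵀ + Q = [41 -36; -36 49]
y = z − H·x̄ = [22]
S = H·P̄·Hᵀ + R = [166]
K = P̄·Hᵀ·S⁻¹ = [15/166; 39/166]
x' = x̄ + K·y = [-250/83, 180/83]
P' = (I − K·H)·P̄ = [6581/166 -6561/166; -6561/166 6613/166]

x' = [-250/83, 180/83]
P' = [6581/166 -6561/166; -6561/166 6613/166]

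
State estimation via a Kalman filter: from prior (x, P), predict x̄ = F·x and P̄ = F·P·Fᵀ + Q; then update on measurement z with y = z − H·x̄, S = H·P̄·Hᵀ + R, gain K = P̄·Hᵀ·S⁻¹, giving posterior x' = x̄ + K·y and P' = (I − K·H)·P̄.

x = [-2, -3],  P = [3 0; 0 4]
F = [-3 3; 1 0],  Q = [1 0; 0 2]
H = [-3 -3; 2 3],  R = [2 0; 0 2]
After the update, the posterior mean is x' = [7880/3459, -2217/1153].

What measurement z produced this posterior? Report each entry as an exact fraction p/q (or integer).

x̄ = F·x = [-3, -2]
P̄ = F·P·Fᵀ + Q = [64 -9; -9 5]
S = H·P̄·Hᵀ + R = [461 -294; -294 195]
K = P̄·Hᵀ·S⁻¹ = [-827/1153 -1949/3459; 486/1153 715/1153]
x' − x̄ = [18257/3459, 89/1153] = K·y
y = (KᵀK)⁻¹·Kᵀ·(x' − x̄) = [-16, 11]
z = y + H·x̄ = [-16, 11] + [15, -12] = [-1, -1]

z = [-1, -1]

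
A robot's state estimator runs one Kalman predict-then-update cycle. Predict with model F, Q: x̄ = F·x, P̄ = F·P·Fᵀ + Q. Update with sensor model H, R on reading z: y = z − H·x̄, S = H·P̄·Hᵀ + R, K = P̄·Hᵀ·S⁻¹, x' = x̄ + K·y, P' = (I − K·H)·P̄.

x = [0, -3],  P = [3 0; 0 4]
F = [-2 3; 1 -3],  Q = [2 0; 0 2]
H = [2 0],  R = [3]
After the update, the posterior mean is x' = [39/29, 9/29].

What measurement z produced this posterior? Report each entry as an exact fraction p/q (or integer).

x̄ = F·x = [-9, 9]
P̄ = F·P·Fᵀ + Q = [50 -42; -42 41]
S = H·P̄·Hᵀ + R = [203]
K = P̄·Hᵀ·S⁻¹ = [100/203; -12/29]
x' − x̄ = [300/29, -252/29] = K·y
y = (KᵀK)⁻¹·Kᵀ·(x' − x̄) = [21]
z = y + H·x̄ = [21] + [-18] = [3]

z = [3]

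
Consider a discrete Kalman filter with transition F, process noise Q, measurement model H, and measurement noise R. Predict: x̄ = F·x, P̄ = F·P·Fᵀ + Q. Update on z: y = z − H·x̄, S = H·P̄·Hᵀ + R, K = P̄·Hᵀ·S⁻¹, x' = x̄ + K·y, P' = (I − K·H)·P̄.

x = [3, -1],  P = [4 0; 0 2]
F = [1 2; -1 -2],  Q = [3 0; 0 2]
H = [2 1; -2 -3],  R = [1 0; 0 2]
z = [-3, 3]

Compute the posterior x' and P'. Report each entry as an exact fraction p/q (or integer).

x' = [-45/32, -13/288]
P' = [21/32 -19/32; -19/32 205/288]

x̄ = F·x = [1, -1]
P̄ = F·P·Fᵀ + Q = [15 -12; -12 14]
y = z − H·x̄ = [-4, 2]
S = H·P̄·Hᵀ + R = [27 -6; -6 44]
K = P̄·Hᵀ·S⁻¹ = [23/32 15/64; -137/288 -91/192]
x' = x̄ + K·y = [-45/32, -13/288]
P' = (I − K·H)·P̄ = [21/32 -19/32; -19/32 205/288]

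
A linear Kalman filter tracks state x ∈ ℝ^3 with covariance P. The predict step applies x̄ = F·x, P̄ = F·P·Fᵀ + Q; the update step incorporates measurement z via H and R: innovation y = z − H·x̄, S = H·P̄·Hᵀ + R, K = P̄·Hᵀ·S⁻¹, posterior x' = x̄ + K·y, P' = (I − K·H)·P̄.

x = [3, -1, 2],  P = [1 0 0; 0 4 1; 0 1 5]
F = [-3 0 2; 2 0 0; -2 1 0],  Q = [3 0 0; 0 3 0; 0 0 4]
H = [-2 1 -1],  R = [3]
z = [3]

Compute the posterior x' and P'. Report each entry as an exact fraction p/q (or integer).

x' = [245/107, 412/107, -429/107]
P' = [382/107 255/107 -392/107; 255/107 969/214 -60/107; -392/107 -60/107 772/107]

x̄ = F·x = [-5, 6, -7]
P̄ = F·P·Fᵀ + Q = [32 -6 8; -6 7 -4; 8 -4 12]
y = z − H·x̄ = [-20]
S = H·P̄·Hᵀ + R = [214]
K = P̄·Hᵀ·S⁻¹ = [-39/107; 23/214; -16/107]
x' = x̄ + K·y = [245/107, 412/107, -429/107]
P' = (I − K·H)·P̄ = [382/107 255/107 -392/107; 255/107 969/214 -60/107; -392/107 -60/107 772/107]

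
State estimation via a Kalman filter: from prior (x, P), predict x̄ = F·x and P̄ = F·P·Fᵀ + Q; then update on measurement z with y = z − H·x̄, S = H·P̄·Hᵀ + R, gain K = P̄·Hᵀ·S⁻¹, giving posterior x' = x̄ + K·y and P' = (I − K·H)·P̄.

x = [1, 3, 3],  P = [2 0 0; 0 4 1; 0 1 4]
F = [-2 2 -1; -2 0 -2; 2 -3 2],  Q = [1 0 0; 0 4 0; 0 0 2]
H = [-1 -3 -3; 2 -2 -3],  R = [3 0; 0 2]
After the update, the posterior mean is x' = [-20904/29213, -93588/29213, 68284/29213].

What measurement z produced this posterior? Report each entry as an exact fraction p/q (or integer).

x̄ = F·x = [1, -8, -1]
P̄ = F·P·Fᵀ + Q = [25 12 -33; 12 28 -18; -33 -18 50]
S = H·P̄·Hᵀ + R = [280 349; 349 748]
K = P̄·Hᵀ·S⁻¹ = [-5067/29213 7246/29213; -39094/87639 20818/87639; 5232/29213 -9471/29213]
x' − x̄ = [-50117/29213, 140116/29213, 97497/29213] = K·y
y = (KᵀK)⁻¹·Kᵀ·(x' − x̄) = [-23, -23]
z = y + H·x̄ = [-23, -23] + [26, 21] = [3, -2]

z = [3, -2]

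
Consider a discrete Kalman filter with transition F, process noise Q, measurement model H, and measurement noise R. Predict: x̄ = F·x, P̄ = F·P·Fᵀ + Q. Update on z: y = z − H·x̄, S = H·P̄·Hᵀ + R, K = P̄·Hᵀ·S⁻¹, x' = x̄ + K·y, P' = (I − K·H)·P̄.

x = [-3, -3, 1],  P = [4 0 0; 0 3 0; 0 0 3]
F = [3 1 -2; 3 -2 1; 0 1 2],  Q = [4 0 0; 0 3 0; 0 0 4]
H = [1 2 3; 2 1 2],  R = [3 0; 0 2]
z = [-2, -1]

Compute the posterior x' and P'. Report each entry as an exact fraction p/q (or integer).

x' = [1619/3226, 19013/6452, -25925/9678]
P' = [4353/1613 6633/1613 -6519/1613; 6633/1613 58743/3226 -21339/1613; -6519/1613 -21339/1613 50503/4839]

x̄ = F·x = [-14, -2, -1]
P̄ = F·P·Fᵀ + Q = [55 24 -9; 24 54 0; -9 0 19]
y = z − H·x̄ = [19, 31]
S = H·P̄·Hᵀ + R = [487 380; 380 376]
K = P̄·Hᵀ·S⁻¹ = [-646/1613 2301/3226; 453/1613 -81/6452; 1306/4839 -2125/9678]
x' = x̄ + K·y = [1619/3226, 19013/6452, -25925/9678]
P' = (I − K·H)·P̄ = [4353/1613 6633/1613 -6519/1613; 6633/1613 58743/3226 -21339/1613; -6519/1613 -21339/1613 50503/4839]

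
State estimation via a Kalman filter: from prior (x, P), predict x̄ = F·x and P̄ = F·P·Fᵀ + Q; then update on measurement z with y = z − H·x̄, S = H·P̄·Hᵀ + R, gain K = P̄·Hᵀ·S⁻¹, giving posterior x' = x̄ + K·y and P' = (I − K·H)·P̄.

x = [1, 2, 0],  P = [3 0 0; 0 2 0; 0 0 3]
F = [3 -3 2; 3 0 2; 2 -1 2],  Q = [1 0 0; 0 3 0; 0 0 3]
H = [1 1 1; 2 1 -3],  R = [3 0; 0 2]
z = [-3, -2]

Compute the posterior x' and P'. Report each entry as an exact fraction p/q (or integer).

x' = [-73223/19238, 39069/19238, -22555/19238]
P' = [77701/19238 -80697/19238 22343/19238; -80697/19238 114915/19238 -15525/19238; 22343/19238 -15525/19238 12127/19238]

x̄ = F·x = [-3, 3, 0]
P̄ = F·P·Fᵀ + Q = [58 39 36; 39 42 30; 36 30 29]
y = z − H·x̄ = [-3, 1]
S = H·P̄·Hᵀ + R = [342 92; 92 81]
K = P̄·Hᵀ·S⁻¹ = [6449/19238 1919/9619; 6231/19238 24/9619; 6315/19238 -1805/9619]
x' = x̄ + K·y = [-73223/19238, 39069/19238, -22555/19238]
P' = (I − K·H)·P̄ = [77701/19238 -80697/19238 22343/19238; -80697/19238 114915/19238 -15525/19238; 22343/19238 -15525/19238 12127/19238]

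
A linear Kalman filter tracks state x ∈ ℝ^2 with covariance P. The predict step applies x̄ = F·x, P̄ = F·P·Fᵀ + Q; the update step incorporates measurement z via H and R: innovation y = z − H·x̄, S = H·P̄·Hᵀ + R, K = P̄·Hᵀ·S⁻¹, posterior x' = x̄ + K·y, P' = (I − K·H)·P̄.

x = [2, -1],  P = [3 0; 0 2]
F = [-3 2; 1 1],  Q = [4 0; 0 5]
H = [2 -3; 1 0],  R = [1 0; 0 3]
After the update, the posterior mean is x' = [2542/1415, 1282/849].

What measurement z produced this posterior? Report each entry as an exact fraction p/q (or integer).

z = [-1, 3]

x̄ = F·x = [-8, 1]
P̄ = F·P·Fᵀ + Q = [39 -5; -5 10]
S = H·P̄·Hᵀ + R = [307 93; 93 42]
K = P̄·Hᵀ·S⁻¹ = [93/1415 1108/1415; -81/283 437/849]
x' − x̄ = [13862/1415, 433/849] = K·y
y = (KᵀK)⁻¹·Kᵀ·(x' − x̄) = [18, 11]
z = y + H·x̄ = [18, 11] + [-19, -8] = [-1, 3]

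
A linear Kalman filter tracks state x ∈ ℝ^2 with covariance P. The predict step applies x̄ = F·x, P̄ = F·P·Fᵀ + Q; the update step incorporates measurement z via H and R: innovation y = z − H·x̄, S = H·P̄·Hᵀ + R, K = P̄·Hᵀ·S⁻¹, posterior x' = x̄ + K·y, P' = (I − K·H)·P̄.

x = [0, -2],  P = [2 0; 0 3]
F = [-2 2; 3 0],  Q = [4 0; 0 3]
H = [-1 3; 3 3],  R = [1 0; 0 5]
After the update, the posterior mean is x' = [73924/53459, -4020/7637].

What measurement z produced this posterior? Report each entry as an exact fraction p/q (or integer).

z = [-3, 3]

x̄ = F·x = [-4, 0]
P̄ = F·P·Fᵀ + Q = [24 -12; -12 21]
S = H·P̄·Hᵀ + R = [286 45; 45 194]
K = P̄·Hᵀ·S⁻¹ = [-13260/53459 12996/53459; 1905/7637 621/7637]
x' − x̄ = [287760/53459, -4020/7637] = K·y
y = (KᵀK)⁻¹·Kᵀ·(x' − x̄) = [-7, 15]
z = y + H·x̄ = [-7, 15] + [4, -12] = [-3, 3]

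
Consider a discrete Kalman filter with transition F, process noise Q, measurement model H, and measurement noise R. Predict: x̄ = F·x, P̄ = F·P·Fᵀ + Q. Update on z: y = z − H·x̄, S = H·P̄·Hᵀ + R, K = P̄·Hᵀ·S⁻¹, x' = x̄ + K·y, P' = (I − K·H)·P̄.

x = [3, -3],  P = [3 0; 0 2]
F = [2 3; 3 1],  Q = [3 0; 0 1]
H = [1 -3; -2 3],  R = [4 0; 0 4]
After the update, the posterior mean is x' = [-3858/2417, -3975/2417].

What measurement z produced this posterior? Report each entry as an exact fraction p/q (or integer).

x̄ = F·x = [-3, 6]
P̄ = F·P·Fᵀ + Q = [33 24; 24 30]
S = H·P̄·Hᵀ + R = [163 -120; -120 118]
K = P̄·Hᵀ·S⁻¹ = [-1941/2417 -1851/2417; -1374/2417 -537/2417]
x' − x̄ = [3393/2417, -18477/2417] = K·y
y = (KᵀK)⁻¹·Kᵀ·(x' − x̄) = [24, -27]
z = y + H·x̄ = [24, -27] + [-21, 24] = [3, -3]

z = [3, -3]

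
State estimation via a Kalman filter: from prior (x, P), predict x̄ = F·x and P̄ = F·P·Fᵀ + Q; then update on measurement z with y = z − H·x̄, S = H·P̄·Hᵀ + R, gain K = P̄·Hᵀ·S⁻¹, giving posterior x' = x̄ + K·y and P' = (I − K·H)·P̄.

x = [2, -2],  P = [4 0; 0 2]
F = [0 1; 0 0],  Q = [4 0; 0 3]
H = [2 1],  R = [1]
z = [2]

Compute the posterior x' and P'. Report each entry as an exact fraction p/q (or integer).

x̄ = F·x = [-2, 0]
P̄ = F·P·Fᵀ + Q = [6 0; 0 3]
y = z − H·x̄ = [6]
S = H·P̄·Hᵀ + R = [28]
K = P̄·Hᵀ·S⁻¹ = [3/7; 3/28]
x' = x̄ + K·y = [4/7, 9/14]
P' = (I − K·H)·P̄ = [6/7 -9/7; -9/7 75/28]

x' = [4/7, 9/14]
P' = [6/7 -9/7; -9/7 75/28]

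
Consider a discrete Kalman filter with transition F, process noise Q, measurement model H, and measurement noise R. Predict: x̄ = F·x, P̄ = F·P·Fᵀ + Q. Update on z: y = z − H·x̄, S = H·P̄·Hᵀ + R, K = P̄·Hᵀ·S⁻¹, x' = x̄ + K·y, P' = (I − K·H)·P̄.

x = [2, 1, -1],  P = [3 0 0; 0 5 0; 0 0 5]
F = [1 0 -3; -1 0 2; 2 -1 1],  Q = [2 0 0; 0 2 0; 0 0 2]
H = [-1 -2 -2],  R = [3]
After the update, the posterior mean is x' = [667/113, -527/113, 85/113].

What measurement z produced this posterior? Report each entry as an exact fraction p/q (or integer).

z = [2]

x̄ = F·x = [5, -4, 2]
P̄ = F·P·Fᵀ + Q = [50 -33 -9; -33 25 4; -9 4 24]
S = H·P̄·Hᵀ + R = [113]
K = P̄·Hᵀ·S⁻¹ = [34/113; -25/113; -47/113]
x' − x̄ = [102/113, -75/113, -141/113] = K·y
y = (KᵀK)⁻¹·Kᵀ·(x' − x̄) = [3]
z = y + H·x̄ = [3] + [-1] = [2]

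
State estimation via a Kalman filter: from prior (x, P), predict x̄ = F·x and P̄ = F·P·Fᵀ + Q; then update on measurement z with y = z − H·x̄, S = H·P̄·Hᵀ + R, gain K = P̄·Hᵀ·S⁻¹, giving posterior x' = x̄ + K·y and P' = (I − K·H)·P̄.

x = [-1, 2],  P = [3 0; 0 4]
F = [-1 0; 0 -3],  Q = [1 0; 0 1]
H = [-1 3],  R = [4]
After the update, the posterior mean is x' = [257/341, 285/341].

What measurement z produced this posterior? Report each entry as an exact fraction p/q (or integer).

z = [2]

x̄ = F·x = [1, -6]
P̄ = F·P·Fᵀ + Q = [4 0; 0 37]
S = H·P̄·Hᵀ + R = [341]
K = P̄·Hᵀ·S⁻¹ = [-4/341; 111/341]
x' − x̄ = [-84/341, 2331/341] = K·y
y = (KᵀK)⁻¹·Kᵀ·(x' − x̄) = [21]
z = y + H·x̄ = [21] + [-19] = [2]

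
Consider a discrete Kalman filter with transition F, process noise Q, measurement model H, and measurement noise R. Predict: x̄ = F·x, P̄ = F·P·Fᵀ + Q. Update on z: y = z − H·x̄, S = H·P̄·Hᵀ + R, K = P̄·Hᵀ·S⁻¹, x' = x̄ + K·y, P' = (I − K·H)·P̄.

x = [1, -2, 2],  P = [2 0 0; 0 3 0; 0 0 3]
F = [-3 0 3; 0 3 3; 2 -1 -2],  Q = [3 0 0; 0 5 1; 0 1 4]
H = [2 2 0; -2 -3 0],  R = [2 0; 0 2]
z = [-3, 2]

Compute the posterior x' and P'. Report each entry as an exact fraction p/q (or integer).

x̄ = F·x = [3, 0, 0]
P̄ = F·P·Fᵀ + Q = [48 27 -30; 27 59 -26; -30 -26 27]
y = z − H·x̄ = [-9, 8]
S = H·P̄·Hᵀ + R = [646 -816; -816 1049]
K = P̄·Hᵀ·S⁻¹ = [6459/5899 237/347; -4034/5899 -261/347; -2440/5899 -66/347]
x' = x̄ + K·y = [-8202/5899, 810/5899, 12984/5899]
P' = (I − K·H)·P̄ = [27435/5899 -20976/5899 -9564/5899; -20976/5899 16942/5899 7124/5899; -9564/5899 7124/5899 40829/5899]

x' = [-8202/5899, 810/5899, 12984/5899]
P' = [27435/5899 -20976/5899 -9564/5899; -20976/5899 16942/5899 7124/5899; -9564/5899 7124/5899 40829/5899]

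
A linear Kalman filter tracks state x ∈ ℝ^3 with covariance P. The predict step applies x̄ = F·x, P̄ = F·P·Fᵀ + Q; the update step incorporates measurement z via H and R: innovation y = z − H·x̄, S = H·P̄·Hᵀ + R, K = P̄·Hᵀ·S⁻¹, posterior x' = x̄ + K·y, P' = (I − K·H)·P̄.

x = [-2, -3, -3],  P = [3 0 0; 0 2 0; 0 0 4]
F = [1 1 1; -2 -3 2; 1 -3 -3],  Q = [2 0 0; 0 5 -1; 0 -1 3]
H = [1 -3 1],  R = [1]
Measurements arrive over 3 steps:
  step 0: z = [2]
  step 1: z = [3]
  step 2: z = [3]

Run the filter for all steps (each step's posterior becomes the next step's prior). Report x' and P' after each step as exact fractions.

step 0: x' = [-1568/201, 557/201, 1212/67], P' = [6569/603 -1052/603 -3239/201; -1052/603 1853/603 2147/201; -3239/201 2147/201 3236/67]
step 1: x' = [6267/21985, -13451/43970, 38613/21985], P' = [5096013/175880 -5703913/703520 -1173216/21985; -5703913/703520 9581013/2814080 795513/43970; -1173216/21985 795513/43970 2374801/21985]
step 2: x' = [27426840431/36266940037, -2364421715/36266940037, 74233123943/36266940037], P' = [450777028172/36266940037 -104895119247/36266940037 -767562344834/36266940037; -104895119247/36266940037 63875020738/36266940037 288101972788/36266940037; -767562344834/36266940037 288101972788/36266940037 1644977722057/36266940037]

step 0: x̄ = F·x = [-8, 7, 16]
step 0: P̄ = F·P·Fᵀ + Q = [11 -4 -15; -4 51 -13; -15 -13 60]
step 0: y = z − H·x̄ = [15]
step 0: S = H·P̄·Hᵀ + R = [603]
step 0: K = P̄·Hᵀ·S⁻¹ = [8/603; -170/603; 28/201]
step 0: x' = x̄ + K·y = [-1568/201, 557/201, 1212/67]
step 0: P' = (I − K·H)·P̄ = [6569/603 -1052/603 -3239/201; -1052/603 1853/603 2147/201; -3239/201 2147/201 3236/67]
step 1: x̄ = F·x = [875/67, 8737/201, -14147/201]
step 1: P̄ = F·P·Fᵀ + Q = [3344/67 12790/201 -34490/201; 12790/201 150284/603 -233377/603; -34490/201 -233377/603 467723/603]
step 1: y = z − H·x̄ = [38336/201]
step 1: S = H·P̄·Hᵀ + R = [2814080/603]
step 1: K = P̄·Hᵀ·S⁻¹ = [-47121/703520; -645859/2814080; 16631/43970]
step 1: x' = x̄ + K·y = [6267/21985, -13451/43970, 38613/21985]
step 1: P' = (I − K·H)·P̄ = [5096013/175880 -5703913/703520 -1173216/21985; -5703913/703520 9581013/2814080 795513/43970; -1173216/21985 795513/43970 2374801/21985]
step 2: x̄ = F·x = [76309/43970, 169737/43970, -178791/43970]
step 2: P̄ = F·P·Fᵀ + Q = [156570973/2814080 479299029/2814080 -818632807/2814080; 479299029/2814080 1958973837/2814080 -3020586191/2814080; -818632807/2814080 -3020586191/2814080 4866333093/2814080]
step 2: y = z − H·x̄ = [743603/43970]
step 2: S = H·P̄·Hᵀ + R = [36266940037/2814080]
step 2: K = P̄·Hᵀ·S⁻¹ = [-2099958921/36266940037; -8418208673/36266940037; 13109458859/36266940037]
step 2: x' = x̄ + K·y = [27426840431/36266940037, -2364421715/36266940037, 74233123943/36266940037]
step 2: P' = (I − K·H)·P̄ = [450777028172/36266940037 -104895119247/36266940037 -767562344834/36266940037; -104895119247/36266940037 63875020738/36266940037 288101972788/36266940037; -767562344834/36266940037 288101972788/36266940037 1644977722057/36266940037]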